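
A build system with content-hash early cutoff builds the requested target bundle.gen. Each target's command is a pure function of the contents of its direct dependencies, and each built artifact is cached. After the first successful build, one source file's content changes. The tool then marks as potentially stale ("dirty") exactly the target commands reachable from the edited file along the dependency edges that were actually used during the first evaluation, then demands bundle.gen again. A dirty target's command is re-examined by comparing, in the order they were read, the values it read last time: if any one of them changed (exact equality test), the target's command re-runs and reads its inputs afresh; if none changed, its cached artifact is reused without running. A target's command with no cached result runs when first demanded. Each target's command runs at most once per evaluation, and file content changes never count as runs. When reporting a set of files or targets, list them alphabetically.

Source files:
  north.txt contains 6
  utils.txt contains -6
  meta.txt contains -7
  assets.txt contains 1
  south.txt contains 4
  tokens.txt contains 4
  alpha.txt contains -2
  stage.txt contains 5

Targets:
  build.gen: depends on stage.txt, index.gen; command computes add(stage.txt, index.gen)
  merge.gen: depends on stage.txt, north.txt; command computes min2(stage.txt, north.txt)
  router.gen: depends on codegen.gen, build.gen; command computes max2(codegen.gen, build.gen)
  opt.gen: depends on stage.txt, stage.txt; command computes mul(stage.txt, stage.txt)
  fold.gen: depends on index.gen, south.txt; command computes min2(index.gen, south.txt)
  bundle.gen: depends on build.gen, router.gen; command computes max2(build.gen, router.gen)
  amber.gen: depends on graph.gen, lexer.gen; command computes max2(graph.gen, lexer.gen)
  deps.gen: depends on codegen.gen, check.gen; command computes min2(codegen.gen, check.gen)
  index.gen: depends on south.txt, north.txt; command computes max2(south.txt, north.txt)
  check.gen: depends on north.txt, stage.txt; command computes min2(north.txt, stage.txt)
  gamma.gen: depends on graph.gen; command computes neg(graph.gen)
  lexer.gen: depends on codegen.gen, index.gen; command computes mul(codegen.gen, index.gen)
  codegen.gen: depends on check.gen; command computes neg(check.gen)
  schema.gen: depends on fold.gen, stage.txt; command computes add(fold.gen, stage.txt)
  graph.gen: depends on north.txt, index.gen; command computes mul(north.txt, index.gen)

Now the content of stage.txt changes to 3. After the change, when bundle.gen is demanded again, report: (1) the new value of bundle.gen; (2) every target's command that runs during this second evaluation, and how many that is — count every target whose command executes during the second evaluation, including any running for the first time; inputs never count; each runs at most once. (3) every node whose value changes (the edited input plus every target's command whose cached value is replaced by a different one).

New value of bundle.gen: 9.
Target commands that run: build.gen, bundle.gen, check.gen, codegen.gen, router.gen — 5 in total.
Values that change: build.gen, bundle.gen, check.gen, codegen.gen, router.gen, stage.txt.

First evaluation (everything demanded from the output):
  check.gen = min2(6, 5) = 5
  codegen.gen = neg(5) = -5
  index.gen = max2(4, 6) = 6
  build.gen = add(5, 6) = 11
  router.gen = max2(-5, 11) = 11
  bundle.gen = max2(11, 11) = 11

Propagation after the edit:
  build.gen: runs — stage.txt 5->3; result 9.
  check.gen: runs — stage.txt 5->3; result 3.
  codegen.gen: runs — check.gen 5->3; result -3.
  router.gen: runs — codegen.gen -5->-3; build.gen 11->9; result 9.
  bundle.gen: runs — build.gen 11->9; router.gen 11->9; result 9.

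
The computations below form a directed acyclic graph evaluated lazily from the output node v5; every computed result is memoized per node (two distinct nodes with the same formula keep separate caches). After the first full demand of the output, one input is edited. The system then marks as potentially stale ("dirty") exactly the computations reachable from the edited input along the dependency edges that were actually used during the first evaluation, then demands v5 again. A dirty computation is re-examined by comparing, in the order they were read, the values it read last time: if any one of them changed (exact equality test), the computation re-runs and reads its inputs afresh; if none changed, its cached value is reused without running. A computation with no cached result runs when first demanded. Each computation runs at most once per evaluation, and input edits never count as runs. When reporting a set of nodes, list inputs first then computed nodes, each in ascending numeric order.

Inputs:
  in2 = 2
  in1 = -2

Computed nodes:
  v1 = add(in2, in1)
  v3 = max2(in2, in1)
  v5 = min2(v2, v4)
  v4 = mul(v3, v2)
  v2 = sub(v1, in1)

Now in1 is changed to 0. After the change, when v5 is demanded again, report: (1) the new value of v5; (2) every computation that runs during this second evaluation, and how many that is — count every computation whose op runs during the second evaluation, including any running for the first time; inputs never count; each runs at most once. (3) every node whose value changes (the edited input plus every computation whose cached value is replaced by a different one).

First demand of the output computes:
  v1 = add(2, -2) = 0
  v2 = sub(0, -2) = 2
  v3 = max2(2, -2) = 2
  v4 = mul(2, 2) = 4
  v5 = min2(2, 4) = 2

After the edit, cleaning proceeds:
  v1: a read changed (in1 -2->0) — executes, giving 2.
  v2: a read changed (v1 0->2; in1 -2->0) — executes, giving 2 — identical to its old value.
  v3: a read changed (in1 -2->0) — executes, giving 2 — identical to its old value.
  v4: dirty, but its reads are unchanged (v3 unchanged, v2 unchanged); cached 4 stands.
  v5: dirty, but its reads are unchanged (v2 unchanged, v4 unchanged); cached 2 stands.

Note where the cutoff bites: v4 is checked, finds nothing changed, and keeps its cache.

Demanding v5 again yields 2.
3 computations run: v1, v2, v3.
The nodes whose values change: in1, v1.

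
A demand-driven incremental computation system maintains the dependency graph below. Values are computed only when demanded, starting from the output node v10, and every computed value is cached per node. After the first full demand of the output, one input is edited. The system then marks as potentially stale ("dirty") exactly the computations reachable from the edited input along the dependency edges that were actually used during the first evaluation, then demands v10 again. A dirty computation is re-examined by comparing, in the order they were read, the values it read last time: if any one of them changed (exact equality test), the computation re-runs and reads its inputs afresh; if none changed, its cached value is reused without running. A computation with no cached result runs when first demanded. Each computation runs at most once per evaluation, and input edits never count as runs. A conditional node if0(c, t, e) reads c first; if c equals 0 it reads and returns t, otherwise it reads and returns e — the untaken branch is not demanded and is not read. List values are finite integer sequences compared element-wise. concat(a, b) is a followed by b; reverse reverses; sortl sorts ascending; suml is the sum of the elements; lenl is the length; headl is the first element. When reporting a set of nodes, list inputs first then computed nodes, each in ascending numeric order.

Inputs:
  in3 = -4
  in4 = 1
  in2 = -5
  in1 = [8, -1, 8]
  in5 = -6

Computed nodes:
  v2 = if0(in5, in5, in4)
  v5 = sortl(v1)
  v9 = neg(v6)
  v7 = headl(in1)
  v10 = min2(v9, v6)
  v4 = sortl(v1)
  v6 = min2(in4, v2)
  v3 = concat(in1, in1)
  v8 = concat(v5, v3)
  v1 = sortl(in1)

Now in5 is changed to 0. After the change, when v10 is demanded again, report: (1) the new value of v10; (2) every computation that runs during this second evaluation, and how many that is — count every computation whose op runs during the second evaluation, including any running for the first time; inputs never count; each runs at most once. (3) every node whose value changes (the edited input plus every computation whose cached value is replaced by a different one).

First evaluation (everything demanded from the output):
  v2 = if0(in5=-6 -> else branch in4) = 1
  v6 = min2(1, 1) = 1
  v9 = neg(1) = -1
  v10 = min2(-1, 1) = -1

Propagation after the edit:
  v2: runs — in5 -6->0; result 0.
  v6: runs — v2 1->0; result 0.
  v9: runs — v6 1->0; result 0.
  v10: runs — v9 -1->0; v6 1->0; result 0.

New value of v10: 0.
Computations that run: v2, v6, v9, v10 — 4 in total.
Values that change: in5, v2, v6, v9, v10.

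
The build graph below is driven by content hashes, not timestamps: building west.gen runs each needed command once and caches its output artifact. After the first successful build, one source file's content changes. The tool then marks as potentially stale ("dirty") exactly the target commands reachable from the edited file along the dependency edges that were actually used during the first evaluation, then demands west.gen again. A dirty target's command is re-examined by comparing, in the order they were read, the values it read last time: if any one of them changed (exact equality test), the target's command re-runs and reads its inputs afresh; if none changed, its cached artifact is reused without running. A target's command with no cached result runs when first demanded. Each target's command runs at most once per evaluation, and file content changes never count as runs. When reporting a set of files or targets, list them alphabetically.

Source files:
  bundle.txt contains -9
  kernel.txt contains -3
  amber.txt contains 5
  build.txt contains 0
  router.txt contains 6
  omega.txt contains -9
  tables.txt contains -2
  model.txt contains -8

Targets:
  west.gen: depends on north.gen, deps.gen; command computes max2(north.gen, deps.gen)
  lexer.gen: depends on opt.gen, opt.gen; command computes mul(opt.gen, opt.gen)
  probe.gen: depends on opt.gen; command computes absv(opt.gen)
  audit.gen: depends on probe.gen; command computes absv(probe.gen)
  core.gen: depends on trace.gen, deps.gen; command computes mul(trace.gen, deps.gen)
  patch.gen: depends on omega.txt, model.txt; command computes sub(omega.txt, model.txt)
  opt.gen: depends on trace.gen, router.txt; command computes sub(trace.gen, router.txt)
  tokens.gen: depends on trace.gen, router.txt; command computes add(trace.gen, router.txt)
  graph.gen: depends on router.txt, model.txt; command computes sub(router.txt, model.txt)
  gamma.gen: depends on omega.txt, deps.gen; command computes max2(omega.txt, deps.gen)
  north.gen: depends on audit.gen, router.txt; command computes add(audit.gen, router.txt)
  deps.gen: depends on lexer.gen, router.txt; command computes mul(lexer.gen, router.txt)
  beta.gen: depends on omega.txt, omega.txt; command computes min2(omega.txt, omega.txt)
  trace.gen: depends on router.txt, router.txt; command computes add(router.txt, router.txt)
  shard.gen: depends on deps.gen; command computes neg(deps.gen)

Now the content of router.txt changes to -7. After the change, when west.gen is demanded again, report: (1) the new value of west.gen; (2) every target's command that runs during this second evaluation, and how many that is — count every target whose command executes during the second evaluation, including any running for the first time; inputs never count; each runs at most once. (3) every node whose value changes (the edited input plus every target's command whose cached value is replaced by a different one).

west.gen now evaluates to 0.
Run set: audit.gen, deps.gen, lexer.gen, north.gen, opt.gen, probe.gen, trace.gen, west.gen (8 run).
Changed values: audit.gen, deps.gen, lexer.gen, north.gen, opt.gen, probe.gen, router.txt, trace.gen, west.gen.

Initial pass — values computed on the first demand:
  trace.gen = add(6, 6) = 12
  opt.gen = sub(12, 6) = 6
  lexer.gen = mul(6, 6) = 36
  deps.gen = mul(36, 6) = 216
  probe.gen = absv(6) = 6
  audit.gen = absv(6) = 6
  north.gen = add(6, 6) = 12
  west.gen = max2(12, 216) = 216

Second demand — change propagation:
  trace.gen: re-runs because router.txt 6->-7; router.txt 6->-7; new result -14.
  opt.gen: re-runs because trace.gen 12->-14; router.txt 6->-7; new result -7.
  lexer.gen: re-runs because opt.gen 6->-7; opt.gen 6->-7; new result 49.
  deps.gen: re-runs because lexer.gen 36->49; router.txt 6->-7; new result -343.
  probe.gen: re-runs because opt.gen 6->-7; new result 7.
  audit.gen: re-runs because probe.gen 6->7; new result 7.
  north.gen: re-runs because audit.gen 6->7; router.txt 6->-7; new result 0.
  west.gen: re-runs because north.gen 12->0; deps.gen 216->-343; new result 0.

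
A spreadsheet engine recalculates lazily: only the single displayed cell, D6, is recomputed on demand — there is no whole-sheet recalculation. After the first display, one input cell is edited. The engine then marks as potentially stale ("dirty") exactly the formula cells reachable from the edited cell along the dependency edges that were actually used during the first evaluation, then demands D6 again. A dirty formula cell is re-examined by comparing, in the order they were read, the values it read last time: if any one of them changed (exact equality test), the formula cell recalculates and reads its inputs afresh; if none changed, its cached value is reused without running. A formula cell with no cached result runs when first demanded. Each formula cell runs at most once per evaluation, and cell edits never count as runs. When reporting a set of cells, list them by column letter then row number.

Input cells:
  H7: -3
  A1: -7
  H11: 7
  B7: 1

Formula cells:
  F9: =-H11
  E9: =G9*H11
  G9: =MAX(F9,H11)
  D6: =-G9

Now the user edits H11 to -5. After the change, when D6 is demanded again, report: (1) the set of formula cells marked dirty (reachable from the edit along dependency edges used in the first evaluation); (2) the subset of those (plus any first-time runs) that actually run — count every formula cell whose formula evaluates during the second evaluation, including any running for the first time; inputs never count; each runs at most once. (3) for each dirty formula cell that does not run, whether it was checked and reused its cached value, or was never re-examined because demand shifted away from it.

Marked dirty: D6, F9, G9.
Formula cells that run: D6, F9, G9 — 3 in total.
Every dirty formula cell ran.

First evaluation (everything demanded from the output):
  F9 = -(7) = -7
  G9 = MAX(-7, 7) = 7
  D6 = -(7) = -7

Propagation after the edit:
  F9: runs — H11 7->-5; result 5.
  G9: runs — F9 -7->5; H11 7->-5; result 5.
  D6: runs — G9 7->5; result -5.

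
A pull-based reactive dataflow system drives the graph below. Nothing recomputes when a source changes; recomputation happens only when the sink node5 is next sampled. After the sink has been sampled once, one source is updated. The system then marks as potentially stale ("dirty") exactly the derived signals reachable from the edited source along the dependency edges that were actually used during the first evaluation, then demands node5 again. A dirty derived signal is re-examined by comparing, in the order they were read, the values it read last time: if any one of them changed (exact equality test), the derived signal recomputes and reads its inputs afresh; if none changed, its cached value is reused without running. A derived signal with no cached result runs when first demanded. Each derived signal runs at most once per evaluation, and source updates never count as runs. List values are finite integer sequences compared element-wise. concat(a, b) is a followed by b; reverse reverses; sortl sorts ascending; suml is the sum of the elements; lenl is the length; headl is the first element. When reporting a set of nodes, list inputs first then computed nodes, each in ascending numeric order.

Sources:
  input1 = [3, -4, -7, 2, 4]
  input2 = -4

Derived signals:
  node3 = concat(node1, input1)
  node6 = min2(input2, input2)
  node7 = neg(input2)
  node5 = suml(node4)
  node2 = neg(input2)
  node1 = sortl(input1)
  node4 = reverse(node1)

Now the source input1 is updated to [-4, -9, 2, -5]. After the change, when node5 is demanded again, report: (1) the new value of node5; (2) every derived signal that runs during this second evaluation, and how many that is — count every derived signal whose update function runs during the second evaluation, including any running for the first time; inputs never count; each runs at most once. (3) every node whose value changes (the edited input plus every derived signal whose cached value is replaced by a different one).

First evaluation (everything demanded from the output):
  node1 = sortl([3, -4, -7, 2, 4]) = [-7, -4, 2, 3, 4]
  node4 = reverse([-7, -4, 2, 3, 4]) = [4, 3, 2, -4, -7]
  node5 = suml([4, 3, 2, -4, -7]) = -2

Propagation after the edit:
  node1: runs — input1 [3, -4, -7, 2, 4]->[-4, -9, 2, -5]; result [-9, -5, -4, 2].
  node4: runs — node1 [-7, -4, 2, 3, 4]->[-9, -5, -4, 2]; result [2, -4, -5, -9].
  node5: runs — node4 [4, 3, 2, -4, -7]->[2, -4, -5, -9]; result -16.

New value of node5: -16.
Derived signals that run: node1, node4, node5 — 3 in total.
Values that change: input1, node1, node4, node5.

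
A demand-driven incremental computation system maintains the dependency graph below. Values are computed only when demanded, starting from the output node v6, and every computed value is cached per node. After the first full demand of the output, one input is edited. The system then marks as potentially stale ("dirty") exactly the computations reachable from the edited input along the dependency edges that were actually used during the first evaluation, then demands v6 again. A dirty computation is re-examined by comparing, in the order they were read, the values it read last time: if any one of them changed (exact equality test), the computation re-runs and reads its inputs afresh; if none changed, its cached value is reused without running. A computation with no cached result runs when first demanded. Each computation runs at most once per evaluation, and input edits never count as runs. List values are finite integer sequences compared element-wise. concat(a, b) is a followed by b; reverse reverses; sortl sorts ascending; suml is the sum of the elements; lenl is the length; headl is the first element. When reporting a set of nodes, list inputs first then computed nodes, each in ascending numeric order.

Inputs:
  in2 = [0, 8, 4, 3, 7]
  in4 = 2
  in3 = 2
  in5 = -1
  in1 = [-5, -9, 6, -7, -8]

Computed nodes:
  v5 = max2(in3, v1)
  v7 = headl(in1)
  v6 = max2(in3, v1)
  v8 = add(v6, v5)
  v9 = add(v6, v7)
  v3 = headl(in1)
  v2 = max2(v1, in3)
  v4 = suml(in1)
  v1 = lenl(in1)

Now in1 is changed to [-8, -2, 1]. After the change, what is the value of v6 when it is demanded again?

First evaluation (everything demanded from the output):
  v1 = lenl([-5, -9, 6, -7, -8]) = 5
  v6 = max2(2, 5) = 5

Propagation after the edit:
  v1: runs — in1 [-5, -9, 6, -7, -8]->[-8, -2, 1]; result 3.
  v6: runs — v1 5->3; result 3.

New value of v6: 3.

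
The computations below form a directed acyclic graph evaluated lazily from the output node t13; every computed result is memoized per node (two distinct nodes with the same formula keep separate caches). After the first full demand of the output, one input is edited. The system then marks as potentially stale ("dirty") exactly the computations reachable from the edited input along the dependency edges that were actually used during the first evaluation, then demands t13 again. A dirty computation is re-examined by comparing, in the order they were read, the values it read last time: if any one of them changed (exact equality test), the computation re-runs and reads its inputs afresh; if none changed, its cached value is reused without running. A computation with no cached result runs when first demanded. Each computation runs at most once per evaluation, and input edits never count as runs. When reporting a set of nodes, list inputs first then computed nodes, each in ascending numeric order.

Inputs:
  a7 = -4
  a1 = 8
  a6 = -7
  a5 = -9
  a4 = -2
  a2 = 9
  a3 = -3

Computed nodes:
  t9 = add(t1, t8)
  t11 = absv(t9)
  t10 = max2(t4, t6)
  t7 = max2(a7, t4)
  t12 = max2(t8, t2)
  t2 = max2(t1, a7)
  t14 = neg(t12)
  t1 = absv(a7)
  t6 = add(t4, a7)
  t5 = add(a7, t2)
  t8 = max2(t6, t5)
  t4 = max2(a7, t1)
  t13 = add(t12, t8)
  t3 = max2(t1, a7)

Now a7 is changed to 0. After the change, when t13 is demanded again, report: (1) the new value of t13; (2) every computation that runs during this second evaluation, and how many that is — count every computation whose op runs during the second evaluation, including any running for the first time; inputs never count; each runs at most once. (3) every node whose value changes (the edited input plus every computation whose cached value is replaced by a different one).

Demanding t13 again yields 0.
7 computations run: t1, t2, t4, t5, t6, t12, t13.
The nodes whose values change: a7, t1, t2, t4, t12, t13.
Note where the cutoff bites: t8 is checked, finds nothing changed, and keeps its cache.

First demand of the output computes:
  t1 = absv(-4) = 4
  t2 = max2(4, -4) = 4
  t4 = max2(-4, 4) = 4
  t5 = add(-4, 4) = 0
  t6 = add(4, -4) = 0
  t8 = max2(0, 0) = 0
  t12 = max2(0, 4) = 4
  t13 = add(4, 0) = 4

After the edit, cleaning proceeds:
  t1: a read changed (a7 -4->0) — executes, giving 0.
  t2: a read changed (t1 4->0; a7 -4->0) — executes, giving 0.
  t4: a read changed (a7 -4->0; t1 4->0) — executes, giving 0.
  t5: a read changed (a7 -4->0; t2 4->0) — executes, giving 0 — identical to its old value.
  t6: a read changed (t4 4->0; a7 -4->0) — executes, giving 0 — identical to its old value.
  t8: dirty, but its reads are unchanged (t6 unchanged, t5 unchanged); cached 0 stands.
  t12: a read changed (t2 4->0) — executes, giving 0.
  t13: a read changed (t12 4->0) — executes, giving 0.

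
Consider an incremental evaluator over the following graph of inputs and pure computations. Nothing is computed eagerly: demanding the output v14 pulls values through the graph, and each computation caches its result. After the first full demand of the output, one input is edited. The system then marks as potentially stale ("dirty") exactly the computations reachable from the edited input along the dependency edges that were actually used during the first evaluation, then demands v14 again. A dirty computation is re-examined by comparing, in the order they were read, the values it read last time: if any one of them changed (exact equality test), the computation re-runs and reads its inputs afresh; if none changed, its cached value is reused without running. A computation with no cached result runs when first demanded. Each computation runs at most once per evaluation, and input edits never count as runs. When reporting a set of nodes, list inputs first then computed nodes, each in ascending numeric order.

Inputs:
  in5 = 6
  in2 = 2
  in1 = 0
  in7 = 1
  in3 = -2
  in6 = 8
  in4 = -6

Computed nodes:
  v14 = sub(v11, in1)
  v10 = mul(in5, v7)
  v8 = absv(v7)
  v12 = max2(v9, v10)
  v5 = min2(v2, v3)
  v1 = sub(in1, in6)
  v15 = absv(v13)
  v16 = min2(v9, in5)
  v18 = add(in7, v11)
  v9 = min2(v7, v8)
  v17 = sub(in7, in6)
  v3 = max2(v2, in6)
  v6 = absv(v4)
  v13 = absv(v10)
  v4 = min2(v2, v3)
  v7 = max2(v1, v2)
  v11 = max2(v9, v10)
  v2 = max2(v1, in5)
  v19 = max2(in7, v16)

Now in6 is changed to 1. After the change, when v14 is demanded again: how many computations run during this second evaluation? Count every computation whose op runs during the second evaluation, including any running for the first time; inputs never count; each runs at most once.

Run set: v1, v2, v7 (3 run).
The important point: at v8 every value read last time is unchanged, so the dirty flag clears without a run.

Initial pass — values computed on the first demand:
  v1 = sub(0, 8) = -8
  v2 = max2(-8, 6) = 6
  v7 = max2(-8, 6) = 6
  v8 = absv(6) = 6
  v9 = min2(6, 6) = 6
  v10 = mul(6, 6) = 36
  v11 = max2(6, 36) = 36
  v14 = sub(36, 0) = 36

Second demand — change propagation:
  v1: re-runs because in6 8->1; new result -1.
  v2: re-runs because v1 -8->-1; new result 6 (unchanged).
  v7: re-runs because v1 -8->-1; new result 6 (unchanged).
  v8: re-examined; everything it read last time is the same (v7 unchanged) — cache 6 kept, no run.
  v9: re-examined; everything it read last time is the same (v7 unchanged, v8 unchanged) — cache 6 kept, no run.
  v10: re-examined; everything it read last time is the same (in5 unchanged, v7 unchanged) — cache 36 kept, no run.
  v11: re-examined; everything it read last time is the same (v9 unchanged, v10 unchanged) — cache 36 kept, no run.
  v14: re-examined; everything it read last time is the same (v11 unchanged, in1 unchanged) — cache 36 kept, no run.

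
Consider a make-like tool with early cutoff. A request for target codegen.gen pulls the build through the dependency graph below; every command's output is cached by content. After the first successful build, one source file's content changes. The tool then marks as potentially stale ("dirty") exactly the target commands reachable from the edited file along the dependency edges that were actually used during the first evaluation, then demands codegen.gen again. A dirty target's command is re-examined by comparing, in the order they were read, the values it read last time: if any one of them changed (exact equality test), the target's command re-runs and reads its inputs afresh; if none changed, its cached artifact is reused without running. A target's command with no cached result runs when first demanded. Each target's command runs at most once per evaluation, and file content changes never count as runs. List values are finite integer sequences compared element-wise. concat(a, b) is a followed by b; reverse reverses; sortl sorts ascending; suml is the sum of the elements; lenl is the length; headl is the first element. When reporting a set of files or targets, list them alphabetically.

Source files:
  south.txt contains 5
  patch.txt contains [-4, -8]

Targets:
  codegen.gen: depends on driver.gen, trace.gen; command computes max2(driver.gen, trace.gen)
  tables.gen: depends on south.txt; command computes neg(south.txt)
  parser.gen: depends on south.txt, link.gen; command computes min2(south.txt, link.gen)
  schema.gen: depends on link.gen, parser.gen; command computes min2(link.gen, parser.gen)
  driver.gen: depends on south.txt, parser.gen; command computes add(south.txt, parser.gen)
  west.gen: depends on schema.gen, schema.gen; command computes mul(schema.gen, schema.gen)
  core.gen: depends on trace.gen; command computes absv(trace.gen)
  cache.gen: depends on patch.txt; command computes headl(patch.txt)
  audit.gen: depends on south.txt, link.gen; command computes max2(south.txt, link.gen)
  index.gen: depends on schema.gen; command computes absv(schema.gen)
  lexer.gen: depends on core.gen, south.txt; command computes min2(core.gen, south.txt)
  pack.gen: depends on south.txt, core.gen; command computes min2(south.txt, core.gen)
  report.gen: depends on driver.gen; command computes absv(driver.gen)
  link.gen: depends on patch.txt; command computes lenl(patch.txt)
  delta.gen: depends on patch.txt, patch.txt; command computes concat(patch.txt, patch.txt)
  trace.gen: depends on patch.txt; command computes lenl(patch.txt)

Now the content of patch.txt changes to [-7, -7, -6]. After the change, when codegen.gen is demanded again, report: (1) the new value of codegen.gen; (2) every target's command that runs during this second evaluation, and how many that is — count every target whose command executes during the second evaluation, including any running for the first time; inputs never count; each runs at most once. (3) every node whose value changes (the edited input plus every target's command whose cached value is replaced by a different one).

First demand of the output computes:
  link.gen = lenl([-4, -8]) = 2
  parser.gen = min2(5, 2) = 2
  driver.gen = add(5, 2) = 7
  trace.gen = lenl([-4, -8]) = 2
  codegen.gen = max2(7, 2) = 7

After the edit, cleaning proceeds:
  link.gen: a read changed (patch.txt [-4, -8]->[-7, -7, -6]) — executes, giving 3.
  parser.gen: a read changed (link.gen 2->3) — executes, giving 3.
  driver.gen: a read changed (parser.gen 2->3) — executes, giving 8.
  trace.gen: a read changed (patch.txt [-4, -8]->[-7, -7, -6]) — executes, giving 3.
  codegen.gen: a read changed (driver.gen 7->8; trace.gen 2->3) — executes, giving 8.

Demanding codegen.gen again yields 8.
5 target commands run: codegen.gen, driver.gen, link.gen, parser.gen, trace.gen.
The nodes whose values change: codegen.gen, driver.gen, link.gen, parser.gen, patch.txt, trace.gen.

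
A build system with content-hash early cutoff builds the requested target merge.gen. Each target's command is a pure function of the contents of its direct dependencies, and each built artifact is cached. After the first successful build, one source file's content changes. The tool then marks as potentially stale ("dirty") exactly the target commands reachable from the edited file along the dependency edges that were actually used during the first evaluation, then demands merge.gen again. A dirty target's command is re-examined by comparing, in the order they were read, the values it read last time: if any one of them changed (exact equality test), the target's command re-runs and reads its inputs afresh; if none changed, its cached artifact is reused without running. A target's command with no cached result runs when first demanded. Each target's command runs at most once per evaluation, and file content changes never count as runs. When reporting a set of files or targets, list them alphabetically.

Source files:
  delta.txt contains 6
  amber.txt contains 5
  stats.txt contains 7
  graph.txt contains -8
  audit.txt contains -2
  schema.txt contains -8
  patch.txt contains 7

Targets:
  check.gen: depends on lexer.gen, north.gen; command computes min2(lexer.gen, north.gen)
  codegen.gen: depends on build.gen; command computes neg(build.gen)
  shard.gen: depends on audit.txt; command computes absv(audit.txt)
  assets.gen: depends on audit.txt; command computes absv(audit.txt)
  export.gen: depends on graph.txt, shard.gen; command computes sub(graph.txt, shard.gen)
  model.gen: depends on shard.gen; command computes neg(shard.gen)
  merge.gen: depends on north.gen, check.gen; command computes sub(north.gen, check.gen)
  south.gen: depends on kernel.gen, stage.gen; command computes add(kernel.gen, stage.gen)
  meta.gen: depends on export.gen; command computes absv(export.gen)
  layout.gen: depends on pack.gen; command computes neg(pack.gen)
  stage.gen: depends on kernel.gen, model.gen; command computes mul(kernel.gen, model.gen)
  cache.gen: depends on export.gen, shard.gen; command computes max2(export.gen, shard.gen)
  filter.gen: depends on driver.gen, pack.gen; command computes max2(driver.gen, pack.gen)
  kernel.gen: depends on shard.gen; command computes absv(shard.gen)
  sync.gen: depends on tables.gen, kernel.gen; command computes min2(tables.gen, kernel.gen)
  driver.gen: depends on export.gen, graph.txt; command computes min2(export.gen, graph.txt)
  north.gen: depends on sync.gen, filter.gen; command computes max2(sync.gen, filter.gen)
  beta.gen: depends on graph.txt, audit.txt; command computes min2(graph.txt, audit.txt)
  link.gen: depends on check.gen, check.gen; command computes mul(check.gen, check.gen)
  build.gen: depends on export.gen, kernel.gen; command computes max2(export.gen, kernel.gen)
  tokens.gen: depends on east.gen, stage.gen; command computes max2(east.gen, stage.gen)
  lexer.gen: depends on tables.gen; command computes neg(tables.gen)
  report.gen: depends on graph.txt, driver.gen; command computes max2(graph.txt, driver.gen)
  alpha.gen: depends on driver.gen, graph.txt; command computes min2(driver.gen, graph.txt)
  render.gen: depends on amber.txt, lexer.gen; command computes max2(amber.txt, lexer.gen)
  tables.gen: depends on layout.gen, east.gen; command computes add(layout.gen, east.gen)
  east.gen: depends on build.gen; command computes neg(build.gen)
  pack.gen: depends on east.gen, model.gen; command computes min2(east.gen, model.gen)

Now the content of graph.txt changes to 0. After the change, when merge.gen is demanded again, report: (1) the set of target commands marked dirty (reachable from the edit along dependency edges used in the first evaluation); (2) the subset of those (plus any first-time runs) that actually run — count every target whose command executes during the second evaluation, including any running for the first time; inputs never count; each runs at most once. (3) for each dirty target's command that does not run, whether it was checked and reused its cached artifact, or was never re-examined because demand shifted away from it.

Marked dirty: build.gen, check.gen, driver.gen, east.gen, export.gen, filter.gen, layout.gen, lexer.gen, merge.gen, north.gen, pack.gen, sync.gen, tables.gen.
Target commands that run: build.gen, driver.gen, export.gen, filter.gen — 4 in total.
Checked but reused from cache: check.gen, east.gen, layout.gen, lexer.gen, merge.gen, north.gen, pack.gen, sync.gen, tables.gen.
Key observation: the cutoff stops propagation at east.gen — its inputs' values are unchanged, so it reuses its cache.

First evaluation (everything demanded from the output):
  shard.gen = absv(-2) = 2
  export.gen = sub(-8, 2) = -10
  driver.gen = min2(-10, -8) = -10
  kernel.gen = absv(2) = 2
  build.gen = max2(-10, 2) = 2
  east.gen = neg(2) = -2
  model.gen = neg(2) = -2
  pack.gen = min2(-2, -2) = -2
  filter.gen = max2(-10, -2) = -2
  layout.gen = neg(-2) = 2
  tables.gen = add(2, -2) = 0
  lexer.gen = neg(0) = 0
  sync.gen = min2(0, 2) = 0
  north.gen = max2(0, -2) = 0
  check.gen = min2(0, 0) = 0
  merge.gen = sub(0, 0) = 0

Propagation after the edit:
  export.gen: runs — graph.txt -8->0; result -2.
  build.gen: runs — export.gen -10->-2; result 2 (same value as before).
  driver.gen: runs — export.gen -10->-2; graph.txt -8->0; result -2.
  east.gen: checked — values it read are unchanged (build.gen unchanged); reused cached -2 without running.
  pack.gen: checked — values it read are unchanged (east.gen unchanged, model.gen unchanged); reused cached -2 without running.
  filter.gen: runs — driver.gen -10->-2; result -2 (same value as before).
  layout.gen: checked — values it read are unchanged (pack.gen unchanged); reused cached 2 without running.
  tables.gen: checked — values it read are unchanged (layout.gen unchanged, east.gen unchanged); reused cached 0 without running.
  lexer.gen: checked — values it read are unchanged (tables.gen unchanged); reused cached 0 without running.
  sync.gen: checked — values it read are unchanged (tables.gen unchanged, kernel.gen unchanged); reused cached 0 without running.
  north.gen: checked — values it read are unchanged (sync.gen unchanged, filter.gen unchanged); reused cached 0 without running.
  check.gen: checked — values it read are unchanged (lexer.gen unchanged, north.gen unchanged); reused cached 0 without running.
  merge.gen: checked — values it read are unchanged (north.gen unchanged, check.gen unchanged); reused cached 0 without running.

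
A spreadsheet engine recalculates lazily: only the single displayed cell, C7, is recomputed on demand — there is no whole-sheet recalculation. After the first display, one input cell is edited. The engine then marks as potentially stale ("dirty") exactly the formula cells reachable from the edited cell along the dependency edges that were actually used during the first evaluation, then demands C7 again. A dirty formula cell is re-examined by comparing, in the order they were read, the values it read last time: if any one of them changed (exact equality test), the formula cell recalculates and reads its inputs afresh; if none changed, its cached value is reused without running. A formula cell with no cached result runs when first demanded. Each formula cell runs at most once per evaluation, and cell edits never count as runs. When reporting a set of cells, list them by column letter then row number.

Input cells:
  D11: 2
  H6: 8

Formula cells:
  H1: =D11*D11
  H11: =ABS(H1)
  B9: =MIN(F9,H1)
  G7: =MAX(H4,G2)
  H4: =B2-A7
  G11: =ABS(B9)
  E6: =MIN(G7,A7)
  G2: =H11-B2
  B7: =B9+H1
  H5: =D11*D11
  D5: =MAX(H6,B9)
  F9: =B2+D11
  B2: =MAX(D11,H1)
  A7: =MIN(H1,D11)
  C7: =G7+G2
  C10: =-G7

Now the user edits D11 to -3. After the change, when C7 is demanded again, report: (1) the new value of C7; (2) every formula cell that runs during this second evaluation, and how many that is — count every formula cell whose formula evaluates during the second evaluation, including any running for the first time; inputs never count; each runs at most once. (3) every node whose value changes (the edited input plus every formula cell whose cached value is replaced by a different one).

First evaluation (everything demanded from the output):
  H1 = 2 * 2 = 4
  A7 = MIN(4, 2) = 2
  B2 = MAX(2, 4) = 4
  H4 = 4 - 2 = 2
  H11 = ABS(4) = 4
  G2 = 4 - 4 = 0
  G7 = MAX(2, 0) = 2
  C7 = 2 + 0 = 2

Propagation after the edit:
  H1: runs — D11 2->-3; D11 2->-3; result 9.
  A7: runs — H1 4->9; D11 2->-3; result -3.
  B2: runs — D11 2->-3; H1 4->9; result 9.
  H4: runs — B2 4->9; A7 2->-3; result 12.
  H11: runs — H1 4->9; result 9.
  G2: runs — H11 4->9; B2 4->9; result 0 (same value as before).
  G7: runs — H4 2->12; result 12.
  C7: runs — G7 2->12; result 12.

New value of C7: 12.
Formula cells that run: A7, B2, C7, G2, G7, H1, H4, H11 — 8 in total.
Values that change: A7, B2, C7, D11, G7, H1, H4, H11.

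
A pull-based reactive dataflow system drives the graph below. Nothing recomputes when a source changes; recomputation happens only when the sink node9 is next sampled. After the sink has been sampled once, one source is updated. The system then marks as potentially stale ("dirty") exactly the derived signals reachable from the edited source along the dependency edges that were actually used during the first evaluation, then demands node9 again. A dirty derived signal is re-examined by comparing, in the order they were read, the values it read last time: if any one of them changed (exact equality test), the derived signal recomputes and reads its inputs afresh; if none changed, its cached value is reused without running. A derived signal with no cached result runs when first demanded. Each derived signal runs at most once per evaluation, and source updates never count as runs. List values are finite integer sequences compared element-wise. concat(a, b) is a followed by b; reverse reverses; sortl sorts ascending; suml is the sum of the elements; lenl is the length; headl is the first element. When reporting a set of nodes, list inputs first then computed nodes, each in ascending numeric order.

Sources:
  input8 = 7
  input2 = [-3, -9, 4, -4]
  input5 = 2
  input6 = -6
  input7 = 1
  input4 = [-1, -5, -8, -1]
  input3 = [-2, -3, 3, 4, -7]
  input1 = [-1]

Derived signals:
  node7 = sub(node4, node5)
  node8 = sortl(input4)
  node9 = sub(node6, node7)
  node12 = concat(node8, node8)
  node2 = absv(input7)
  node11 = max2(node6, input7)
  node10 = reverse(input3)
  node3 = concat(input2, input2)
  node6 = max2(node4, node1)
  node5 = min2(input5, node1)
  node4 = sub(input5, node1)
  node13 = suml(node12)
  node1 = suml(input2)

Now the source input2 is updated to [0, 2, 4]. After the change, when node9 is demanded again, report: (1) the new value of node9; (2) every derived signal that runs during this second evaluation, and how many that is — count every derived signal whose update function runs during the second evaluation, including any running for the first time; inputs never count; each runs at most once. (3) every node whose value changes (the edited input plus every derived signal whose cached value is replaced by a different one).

New value of node9: 12.
Derived signals that run: node1, node4, node5, node6, node7, node9 — 6 in total.
Values that change: input2, node1, node4, node5, node6, node7, node9.

First evaluation (everything demanded from the output):
  node1 = suml([-3, -9, 4, -4]) = -12
  node4 = sub(2, -12) = 14
  node5 = min2(2, -12) = -12
  node6 = max2(14, -12) = 14
  node7 = sub(14, -12) = 26
  node9 = sub(14, 26) = -12

Propagation after the edit:
  node1: runs — input2 [-3, -9, 4, -4]->[0, 2, 4]; result 6.
  node4: runs — node1 -12->6; result -4.
  node5: runs — node1 -12->6; result 2.
  node6: runs — node4 14->-4; node1 -12->6; result 6.
  node7: runs — node4 14->-4; node5 -12->2; result -6.
  node9: runs — node6 14->6; node7 26->-6; result 12.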